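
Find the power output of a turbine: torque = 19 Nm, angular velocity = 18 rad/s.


Given: tau = 19 Nm, omega = 18 rad/s
Using P = tau * omega
P = 19 * 18
P = 342 W

342 W


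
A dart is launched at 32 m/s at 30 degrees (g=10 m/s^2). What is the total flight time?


Given: v0 = 32 m/s, theta = 30 deg, g = 10 m/s^2
sin(30) = 1/2
Using T = 2*v0*sin(theta) / g
T = 2*32*1/2 / 10
T = 32 / 10
T = 16/5 s

16/5 s


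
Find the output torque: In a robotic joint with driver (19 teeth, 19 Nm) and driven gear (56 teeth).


Given: N1 = 19, N2 = 56, T1 = 19 Nm
Using T2/T1 = N2/N1
T2 = T1 * N2 / N1
T2 = 19 * 56 / 19
T2 = 1064 / 19
T2 = 56 Nm

56 Nm


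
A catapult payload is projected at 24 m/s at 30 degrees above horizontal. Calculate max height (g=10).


Given: v0 = 24 m/s, theta = 30 deg, g = 10 m/s^2
sin^2(30) = 1/4
Using H = v0^2 * sin^2(theta) / (2*g)
H = 24^2 * 1/4 / (2*10)
H = 576 * 1/4 / 20
H = 144 / 20
H = 36/5 m

36/5 m


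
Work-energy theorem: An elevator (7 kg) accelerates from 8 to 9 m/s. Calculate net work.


Given: m = 7 kg, v0 = 8 m/s, v = 9 m/s
Using W = (1/2)*m*(v^2 - v0^2)
v^2 = 9^2 = 81
v0^2 = 8^2 = 64
v^2 - v0^2 = 81 - 64 = 17
W = (1/2)*7*17 = 119/2 J

119/2 J


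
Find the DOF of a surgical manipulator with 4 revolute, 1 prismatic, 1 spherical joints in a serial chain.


Given: serial robot with 4 revolute, 1 prismatic, 1 spherical joints
DOF contribution per joint type: revolute=1, prismatic=1, spherical=3, fixed=0
DOF = 4*1 + 1*1 + 1*3
DOF = 8

8


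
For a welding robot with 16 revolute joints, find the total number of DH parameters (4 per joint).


Given: 16 joints, 4 DH parameters per joint (d, theta, a, alpha)
Total DH parameters = number_of_joints * 4
Total = 16 * 4
Total = 64

64


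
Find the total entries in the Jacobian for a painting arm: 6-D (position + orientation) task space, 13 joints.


Given: task space dimension = 6, joints = 13
Jacobian is a 6 x 13 matrix
Total entries = rows * columns
Total = 6 * 13
Total = 78

78


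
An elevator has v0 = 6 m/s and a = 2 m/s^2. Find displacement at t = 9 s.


Given: v0 = 6 m/s, a = 2 m/s^2, t = 9 s
Using s = v0*t + (1/2)*a*t^2
s = 6*9 + (1/2)*2*9^2
s = 54 + (1/2)*162
s = 54 + 81
s = 135

135 m


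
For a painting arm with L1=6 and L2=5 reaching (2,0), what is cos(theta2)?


Given: L1 = 6, L2 = 5, target (x, y) = (2, 0)
Using cos(theta2) = (x^2 + y^2 - L1^2 - L2^2) / (2*L1*L2)
x^2 + y^2 = 2^2 + 0 = 4
L1^2 + L2^2 = 36 + 25 = 61
Numerator = 4 - 61 = -57
Denominator = 2*6*5 = 60
cos(theta2) = -57/60 = -19/20

-19/20


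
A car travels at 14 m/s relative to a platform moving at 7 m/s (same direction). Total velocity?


Given: object velocity = 14 m/s, platform velocity = 7 m/s (same direction)
Using classical velocity addition: v_total = v_object + v_platform
v_total = 14 + 7
v_total = 21 m/s

21 m/s


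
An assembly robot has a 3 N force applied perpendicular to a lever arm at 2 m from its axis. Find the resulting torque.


Given: F = 3 N, r = 2 m, angle = 90 deg (perpendicular)
Using tau = F * r * sin(90)
sin(90) = 1
tau = 3 * 2 * 1
tau = 6 Nm

6 Nm


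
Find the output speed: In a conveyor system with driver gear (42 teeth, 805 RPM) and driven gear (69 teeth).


Given: N1 = 42 teeth, w1 = 805 RPM, N2 = 69 teeth
Using N1*w1 = N2*w2
w2 = N1*w1 / N2
w2 = 42*805 / 69
w2 = 33810 / 69
w2 = 490 RPM

490 RPM


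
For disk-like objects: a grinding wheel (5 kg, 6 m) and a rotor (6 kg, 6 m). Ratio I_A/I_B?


Given: M1=5 kg, R1=6 m, M2=6 kg, R2=6 m
For a disk: I = (1/2)*M*R^2, so I_A/I_B = (M1*R1^2)/(M2*R2^2)
M1*R1^2 = 5*36 = 180
M2*R2^2 = 6*36 = 216
I_A/I_B = 180/216 = 5/6

5/6


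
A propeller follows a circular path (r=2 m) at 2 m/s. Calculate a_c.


Given: v = 2 m/s, r = 2 m
Using a_c = v^2 / r
a_c = 2^2 / 2
a_c = 4 / 2
a_c = 2 m/s^2

2 m/s^2


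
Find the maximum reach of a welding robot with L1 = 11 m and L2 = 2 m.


Given: L1 = 11 m, L2 = 2 m
For a 2-link planar arm, max reach = L1 + L2 (fully extended)
Max reach = 11 + 2
Max reach = 13 m

13 m


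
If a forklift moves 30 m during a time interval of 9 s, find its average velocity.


Given: distance d = 30 m, time t = 9 s
Using v = d / t
v = 30 / 9
v = 10/3 m/s

10/3 m/s


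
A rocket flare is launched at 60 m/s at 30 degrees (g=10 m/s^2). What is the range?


Given: v0 = 60 m/s, theta = 30 deg, g = 10 m/s^2
sin(2*30) = sin(60) = sqrt(3)/2
Using R = v0^2 * sin(2*theta) / g
R = 60^2 * (sqrt(3)/2) / 10
R = 3600 * sqrt(3) / 20
R = 180*sqrt(3) m

180*sqrt(3) m


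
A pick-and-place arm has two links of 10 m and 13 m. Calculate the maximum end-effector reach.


Given: L1 = 10 m, L2 = 13 m
For a 2-link planar arm, max reach = L1 + L2 (fully extended)
Max reach = 10 + 13
Max reach = 23 m

23 m


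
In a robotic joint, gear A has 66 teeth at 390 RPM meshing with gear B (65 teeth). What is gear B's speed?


Given: N1 = 66 teeth, w1 = 390 RPM, N2 = 65 teeth
Using N1*w1 = N2*w2
w2 = N1*w1 / N2
w2 = 66*390 / 65
w2 = 25740 / 65
w2 = 396 RPM

396 RPM


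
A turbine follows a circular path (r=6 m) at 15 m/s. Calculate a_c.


Given: v = 15 m/s, r = 6 m
Using a_c = v^2 / r
a_c = 15^2 / 6
a_c = 225 / 6
a_c = 75/2 m/s^2

75/2 m/s^2


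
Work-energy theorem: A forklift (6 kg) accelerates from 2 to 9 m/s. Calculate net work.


Given: m = 6 kg, v0 = 2 m/s, v = 9 m/s
Using W = (1/2)*m*(v^2 - v0^2)
v^2 = 9^2 = 81
v0^2 = 2^2 = 4
v^2 - v0^2 = 81 - 4 = 77
W = (1/2)*6*77 = 231 J

231 J


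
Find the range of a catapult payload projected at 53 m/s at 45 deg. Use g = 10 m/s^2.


Given: v0 = 53 m/s, theta = 45 deg, g = 10 m/s^2
sin(2*45) = sin(90) = 1
Using R = v0^2 * sin(2*theta) / g
R = 53^2 * 1 / 10
R = 2809 / 10
R = 2809/10 m

2809/10 m


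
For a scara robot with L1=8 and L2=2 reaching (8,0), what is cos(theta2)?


Given: L1 = 8, L2 = 2, target (x, y) = (8, 0)
Using cos(theta2) = (x^2 + y^2 - L1^2 - L2^2) / (2*L1*L2)
x^2 + y^2 = 8^2 + 0 = 64
L1^2 + L2^2 = 64 + 4 = 68
Numerator = 64 - 68 = -4
Denominator = 2*8*2 = 32
cos(theta2) = -4/32 = -1/8

-1/8


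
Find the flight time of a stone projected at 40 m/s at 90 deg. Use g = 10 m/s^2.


Given: v0 = 40 m/s, theta = 90 deg, g = 10 m/s^2
sin(90) = 1
Using T = 2*v0*sin(theta) / g
T = 2*40*1 / 10
T = 80 / 10
T = 8 s

8 s


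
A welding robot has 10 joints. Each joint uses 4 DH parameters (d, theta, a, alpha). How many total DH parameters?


Given: 10 joints, 4 DH parameters per joint (d, theta, a, alpha)
Total DH parameters = number_of_joints * 4
Total = 10 * 4
Total = 40

40


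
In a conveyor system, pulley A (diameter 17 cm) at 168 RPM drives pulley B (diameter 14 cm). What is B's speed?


Given: D1 = 17 cm, w1 = 168 RPM, D2 = 14 cm
Using D1*w1 = D2*w2
w2 = D1*w1 / D2
w2 = 17*168 / 14
w2 = 2856 / 14
w2 = 204 RPM

204 RPM


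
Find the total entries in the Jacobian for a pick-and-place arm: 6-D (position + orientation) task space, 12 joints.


Given: task space dimension = 6, joints = 12
Jacobian is a 6 x 12 matrix
Total entries = rows * columns
Total = 6 * 12
Total = 72

72


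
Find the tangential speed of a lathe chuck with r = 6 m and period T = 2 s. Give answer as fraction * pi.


Given: radius r = 6 m, period T = 2 s
Using v = 2*pi*r / T
v = 2*pi*6 / 2
v = 12*pi / 2
v = 6*pi m/s

6*pi m/s


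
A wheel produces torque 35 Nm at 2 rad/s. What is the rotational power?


Given: tau = 35 Nm, omega = 2 rad/s
Using P = tau * omega
P = 35 * 2
P = 70 W

70 W


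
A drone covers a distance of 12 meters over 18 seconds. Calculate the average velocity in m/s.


Given: distance d = 12 m, time t = 18 s
Using v = d / t
v = 12 / 18
v = 2/3 m/s

2/3 m/s


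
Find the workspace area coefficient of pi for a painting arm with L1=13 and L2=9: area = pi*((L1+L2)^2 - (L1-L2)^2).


Given: L1 = 13, L2 = 9
(L1+L2)^2 = (22)^2 = 484
(L1-L2)^2 = (4)^2 = 16
Difference = 484 - 16 = 468
This equals 4*L1*L2 = 4*13*9 = 468
Workspace area = 468*pi

468


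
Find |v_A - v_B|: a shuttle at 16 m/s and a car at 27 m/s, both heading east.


Given: v_A = 16 m/s east, v_B = 27 m/s east
Both move in the same direction; relative speed = |v_A - v_B|
|16 - 27| = |-11|
= 11 m/s

11 m/s


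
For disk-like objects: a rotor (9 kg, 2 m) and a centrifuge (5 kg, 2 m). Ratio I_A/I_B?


Given: M1=9 kg, R1=2 m, M2=5 kg, R2=2 m
For a disk: I = (1/2)*M*R^2, so I_A/I_B = (M1*R1^2)/(M2*R2^2)
M1*R1^2 = 9*4 = 36
M2*R2^2 = 5*4 = 20
I_A/I_B = 36/20 = 9/5

9/5


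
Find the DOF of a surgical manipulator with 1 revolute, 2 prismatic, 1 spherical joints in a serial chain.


Given: serial robot with 1 revolute, 2 prismatic, 1 spherical joints
DOF contribution per joint type: revolute=1, prismatic=1, spherical=3, fixed=0
DOF = 1*1 + 2*1 + 1*3
DOF = 6

6


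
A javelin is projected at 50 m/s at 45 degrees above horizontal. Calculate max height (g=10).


Given: v0 = 50 m/s, theta = 45 deg, g = 10 m/s^2
sin^2(45) = 1/2
Using H = v0^2 * sin^2(theta) / (2*g)
H = 50^2 * 1/2 / (2*10)
H = 2500 * 1/2 / 20
H = 1250 / 20
H = 125/2 m

125/2 m


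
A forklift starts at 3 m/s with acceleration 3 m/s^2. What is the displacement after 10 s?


Given: v0 = 3 m/s, a = 3 m/s^2, t = 10 s
Using s = v0*t + (1/2)*a*t^2
s = 3*10 + (1/2)*3*10^2
s = 30 + (1/2)*300
s = 30 + 150
s = 180

180 m


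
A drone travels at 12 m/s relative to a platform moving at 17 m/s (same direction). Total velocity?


Given: object velocity = 12 m/s, platform velocity = 17 m/s (same direction)
Using classical velocity addition: v_total = v_object + v_platform
v_total = 12 + 17
v_total = 29 m/s

29 m/s


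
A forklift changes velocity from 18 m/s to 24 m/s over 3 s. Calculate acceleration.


Given: initial velocity v0 = 18 m/s, final velocity v = 24 m/s, time t = 3 s
Using a = (v - v0) / t
a = (24 - 18) / 3
a = 6 / 3
a = 2 m/s^2

2 m/s^2


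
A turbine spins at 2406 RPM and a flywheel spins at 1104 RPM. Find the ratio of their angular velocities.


Given: RPM_A = 2406, RPM_B = 1104
omega = 2*pi*RPM/60, so omega_A/omega_B = RPM_A / RPM_B
omega_A/omega_B = 2406 / 1104
omega_A/omega_B = 401/184

401/184


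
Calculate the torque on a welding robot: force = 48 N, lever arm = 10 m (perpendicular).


Given: F = 48 N, r = 10 m, angle = 90 deg (perpendicular)
Using tau = F * r * sin(90)
sin(90) = 1
tau = 48 * 10 * 1
tau = 480 Nm

480 Nm


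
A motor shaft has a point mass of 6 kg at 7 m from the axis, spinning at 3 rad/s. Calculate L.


Given: m = 6 kg, r = 7 m, omega = 3 rad/s
For a point mass: I = m*r^2
I = 6*7^2 = 6*49 = 294
L = I*omega = 294*3
L = 882 kg*m^2/s

882 kg*m^2/s


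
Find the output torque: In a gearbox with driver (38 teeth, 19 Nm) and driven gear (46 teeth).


Given: N1 = 38, N2 = 46, T1 = 19 Nm
Using T2/T1 = N2/N1
T2 = T1 * N2 / N1
T2 = 19 * 46 / 38
T2 = 874 / 38
T2 = 23 Nm

23 Nm


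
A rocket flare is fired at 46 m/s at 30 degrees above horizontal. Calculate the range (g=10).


Given: v0 = 46 m/s, theta = 30 deg, g = 10 m/s^2
sin(2*30) = sin(60) = sqrt(3)/2
Using R = v0^2 * sin(2*theta) / g
R = 46^2 * (sqrt(3)/2) / 10
R = 2116 * sqrt(3) / 20
R = 529/5*sqrt(3) m

529/5*sqrt(3) m


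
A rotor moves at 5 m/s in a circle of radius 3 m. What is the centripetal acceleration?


Given: v = 5 m/s, r = 3 m
Using a_c = v^2 / r
a_c = 5^2 / 3
a_c = 25 / 3
a_c = 25/3 m/s^2

25/3 m/s^2


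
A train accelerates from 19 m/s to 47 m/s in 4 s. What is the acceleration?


Given: initial velocity v0 = 19 m/s, final velocity v = 47 m/s, time t = 4 s
Using a = (v - v0) / t
a = (47 - 19) / 4
a = 28 / 4
a = 7 m/s^2

7 m/s^2


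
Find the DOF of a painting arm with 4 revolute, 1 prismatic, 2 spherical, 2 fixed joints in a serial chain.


Given: serial robot with 4 revolute, 1 prismatic, 2 spherical, 2 fixed joints
DOF contribution per joint type: revolute=1, prismatic=1, spherical=3, fixed=0
DOF = 4*1 + 1*1 + 2*3 + 2*0
DOF = 11

11


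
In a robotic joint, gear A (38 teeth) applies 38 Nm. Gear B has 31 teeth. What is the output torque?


Given: N1 = 38, N2 = 31, T1 = 38 Nm
Using T2/T1 = N2/N1
T2 = T1 * N2 / N1
T2 = 38 * 31 / 38
T2 = 1178 / 38
T2 = 31 Nm

31 Nm


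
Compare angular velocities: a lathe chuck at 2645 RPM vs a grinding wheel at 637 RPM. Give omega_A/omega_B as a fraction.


Given: RPM_A = 2645, RPM_B = 637
omega = 2*pi*RPM/60, so omega_A/omega_B = RPM_A / RPM_B
omega_A/omega_B = 2645 / 637
omega_A/omega_B = 2645/637

2645/637


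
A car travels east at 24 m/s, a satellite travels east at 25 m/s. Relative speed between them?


Given: v_A = 24 m/s east, v_B = 25 m/s east
Both move in the same direction; relative speed = |v_A - v_B|
|24 - 25| = |-1|
= 1 m/s

1 m/s


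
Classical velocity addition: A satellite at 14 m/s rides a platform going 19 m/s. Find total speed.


Given: object velocity = 14 m/s, platform velocity = 19 m/s (same direction)
Using classical velocity addition: v_total = v_object + v_platform
v_total = 14 + 19
v_total = 33 m/s

33 m/s


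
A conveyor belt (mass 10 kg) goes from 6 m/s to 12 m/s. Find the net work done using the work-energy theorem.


Given: m = 10 kg, v0 = 6 m/s, v = 12 m/s
Using W = (1/2)*m*(v^2 - v0^2)
v^2 = 12^2 = 144
v0^2 = 6^2 = 36
v^2 - v0^2 = 144 - 36 = 108
W = (1/2)*10*108 = 540 J

540 J


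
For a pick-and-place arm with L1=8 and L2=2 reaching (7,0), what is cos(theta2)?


Given: L1 = 8, L2 = 2, target (x, y) = (7, 0)
Using cos(theta2) = (x^2 + y^2 - L1^2 - L2^2) / (2*L1*L2)
x^2 + y^2 = 7^2 + 0 = 49
L1^2 + L2^2 = 64 + 4 = 68
Numerator = 49 - 68 = -19
Denominator = 2*8*2 = 32
cos(theta2) = -19/32 = -19/32

-19/32


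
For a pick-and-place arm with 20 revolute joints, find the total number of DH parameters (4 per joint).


Given: 20 joints, 4 DH parameters per joint (d, theta, a, alpha)
Total DH parameters = number_of_joints * 4
Total = 20 * 4
Total = 80

80


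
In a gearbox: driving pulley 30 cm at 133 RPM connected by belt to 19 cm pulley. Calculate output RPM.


Given: D1 = 30 cm, w1 = 133 RPM, D2 = 19 cm
Using D1*w1 = D2*w2
w2 = D1*w1 / D2
w2 = 30*133 / 19
w2 = 3990 / 19
w2 = 210 RPM

210 RPM


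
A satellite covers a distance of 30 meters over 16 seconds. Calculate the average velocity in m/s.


Given: distance d = 30 m, time t = 16 s
Using v = d / t
v = 30 / 16
v = 15/8 m/s

15/8 m/s


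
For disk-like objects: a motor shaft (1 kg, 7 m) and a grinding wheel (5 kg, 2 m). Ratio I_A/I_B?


Given: M1=1 kg, R1=7 m, M2=5 kg, R2=2 m
For a disk: I = (1/2)*M*R^2, so I_A/I_B = (M1*R1^2)/(M2*R2^2)
M1*R1^2 = 1*49 = 49
M2*R2^2 = 5*4 = 20
I_A/I_B = 49/20 = 49/20

49/20


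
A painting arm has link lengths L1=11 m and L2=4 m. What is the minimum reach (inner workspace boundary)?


Given: L1 = 11 m, L2 = 4 m
For a 2-link planar arm, min reach = |L1 - L2| (second link folded back)
Min reach = |11 - 4|
Min reach = 7 m

7 m


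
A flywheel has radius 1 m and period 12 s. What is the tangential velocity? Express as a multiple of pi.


Given: radius r = 1 m, period T = 12 s
Using v = 2*pi*r / T
v = 2*pi*1 / 12
v = 2*pi / 12
v = 1/6*pi m/s

1/6*pi m/s


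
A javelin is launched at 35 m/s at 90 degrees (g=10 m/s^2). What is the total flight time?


Given: v0 = 35 m/s, theta = 90 deg, g = 10 m/s^2
sin(90) = 1
Using T = 2*v0*sin(theta) / g
T = 2*35*1 / 10
T = 70 / 10
T = 7 s

7 s


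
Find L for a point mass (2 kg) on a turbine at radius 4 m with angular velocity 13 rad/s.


Given: m = 2 kg, r = 4 m, omega = 13 rad/s
For a point mass: I = m*r^2
I = 2*4^2 = 2*16 = 32
L = I*omega = 32*13
L = 416 kg*m^2/s

416 kg*m^2/s


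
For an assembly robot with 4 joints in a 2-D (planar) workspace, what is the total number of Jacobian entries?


Given: task space dimension = 2, joints = 4
Jacobian is a 2 x 4 matrix
Total entries = rows * columns
Total = 2 * 4
Total = 8

8


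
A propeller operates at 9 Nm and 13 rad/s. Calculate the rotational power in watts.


Given: tau = 9 Nm, omega = 13 rad/s
Using P = tau * omega
P = 9 * 13
P = 117 W

117 W


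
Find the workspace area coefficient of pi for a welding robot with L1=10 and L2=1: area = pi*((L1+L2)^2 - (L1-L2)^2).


Given: L1 = 10, L2 = 1
(L1+L2)^2 = (11)^2 = 121
(L1-L2)^2 = (9)^2 = 81
Difference = 121 - 81 = 40
This equals 4*L1*L2 = 4*10*1 = 40
Workspace area = 40*pi

40


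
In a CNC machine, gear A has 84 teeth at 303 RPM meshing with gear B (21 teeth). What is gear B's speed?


Given: N1 = 84 teeth, w1 = 303 RPM, N2 = 21 teeth
Using N1*w1 = N2*w2
w2 = N1*w1 / N2
w2 = 84*303 / 21
w2 = 25452 / 21
w2 = 1212 RPM

1212 RPM


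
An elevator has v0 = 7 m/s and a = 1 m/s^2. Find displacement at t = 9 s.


Given: v0 = 7 m/s, a = 1 m/s^2, t = 9 s
Using s = v0*t + (1/2)*a*t^2
s = 7*9 + (1/2)*1*9^2
s = 63 + (1/2)*81
s = 63 + 81/2
s = 207/2

207/2 m


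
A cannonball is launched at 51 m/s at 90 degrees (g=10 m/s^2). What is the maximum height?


Given: v0 = 51 m/s, theta = 90 deg, g = 10 m/s^2
sin^2(90) = 1
Using H = v0^2 * sin^2(theta) / (2*g)
H = 51^2 * 1 / (2*10)
H = 2601 * 1 / 20
H = 2601 / 20
H = 2601/20 m

2601/20 m


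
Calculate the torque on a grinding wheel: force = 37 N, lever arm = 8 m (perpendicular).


Given: F = 37 N, r = 8 m, angle = 90 deg (perpendicular)
Using tau = F * r * sin(90)
sin(90) = 1
tau = 37 * 8 * 1
tau = 296 Nm

296 Nm


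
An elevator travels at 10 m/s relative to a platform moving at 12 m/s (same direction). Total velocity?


Given: object velocity = 10 m/s, platform velocity = 12 m/s (same direction)
Using classical velocity addition: v_total = v_object + v_platform
v_total = 10 + 12
v_total = 22 m/s

22 m/s


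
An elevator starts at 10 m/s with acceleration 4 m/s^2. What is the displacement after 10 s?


Given: v0 = 10 m/s, a = 4 m/s^2, t = 10 s
Using s = v0*t + (1/2)*a*t^2
s = 10*10 + (1/2)*4*10^2
s = 100 + (1/2)*400
s = 100 + 200
s = 300

300 m


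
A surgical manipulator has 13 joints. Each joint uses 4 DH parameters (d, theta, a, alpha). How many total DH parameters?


Given: 13 joints, 4 DH parameters per joint (d, theta, a, alpha)
Total DH parameters = number_of_joints * 4
Total = 13 * 4
Total = 52

52


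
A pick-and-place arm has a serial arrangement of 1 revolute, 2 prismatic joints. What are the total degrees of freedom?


Given: serial robot with 1 revolute, 2 prismatic joints
DOF contribution per joint type: revolute=1, prismatic=1, spherical=3, fixed=0
DOF = 1*1 + 2*1
DOF = 3

3


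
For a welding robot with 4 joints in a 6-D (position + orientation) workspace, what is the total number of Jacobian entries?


Given: task space dimension = 6, joints = 4
Jacobian is a 6 x 4 matrix
Total entries = rows * columns
Total = 6 * 4
Total = 24

24


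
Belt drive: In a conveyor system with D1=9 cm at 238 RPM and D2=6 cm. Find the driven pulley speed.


Given: D1 = 9 cm, w1 = 238 RPM, D2 = 6 cm
Using D1*w1 = D2*w2
w2 = D1*w1 / D2
w2 = 9*238 / 6
w2 = 2142 / 6
w2 = 357 RPM

357 RPM


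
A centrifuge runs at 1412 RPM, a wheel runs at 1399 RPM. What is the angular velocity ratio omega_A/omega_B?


Given: RPM_A = 1412, RPM_B = 1399
omega = 2*pi*RPM/60, so omega_A/omega_B = RPM_A / RPM_B
omega_A/omega_B = 1412 / 1399
omega_A/omega_B = 1412/1399

1412/1399


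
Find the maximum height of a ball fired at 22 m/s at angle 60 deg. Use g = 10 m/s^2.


Given: v0 = 22 m/s, theta = 60 deg, g = 10 m/s^2
sin^2(60) = 3/4
Using H = v0^2 * sin^2(theta) / (2*g)
H = 22^2 * 3/4 / (2*10)
H = 484 * 3/4 / 20
H = 363 / 20
H = 363/20 m

363/20 m


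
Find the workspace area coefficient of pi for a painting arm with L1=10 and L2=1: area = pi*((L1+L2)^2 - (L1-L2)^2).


Given: L1 = 10, L2 = 1
(L1+L2)^2 = (11)^2 = 121
(L1-L2)^2 = (9)^2 = 81
Difference = 121 - 81 = 40
This equals 4*L1*L2 = 4*10*1 = 40
Workspace area = 40*pi

40


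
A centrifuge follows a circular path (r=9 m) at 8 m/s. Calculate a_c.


Given: v = 8 m/s, r = 9 m
Using a_c = v^2 / r
a_c = 8^2 / 9
a_c = 64 / 9
a_c = 64/9 m/s^2

64/9 m/s^2


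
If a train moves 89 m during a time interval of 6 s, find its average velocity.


Given: distance d = 89 m, time t = 6 s
Using v = d / t
v = 89 / 6
v = 89/6 m/s

89/6 m/s


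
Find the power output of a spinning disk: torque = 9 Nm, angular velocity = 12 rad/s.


Given: tau = 9 Nm, omega = 12 rad/s
Using P = tau * omega
P = 9 * 12
P = 108 W

108 W


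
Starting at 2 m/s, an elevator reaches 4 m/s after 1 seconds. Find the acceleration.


Given: initial velocity v0 = 2 m/s, final velocity v = 4 m/s, time t = 1 s
Using a = (v - v0) / t
a = (4 - 2) / 1
a = 2 / 1
a = 2 m/s^2

2 m/s^2


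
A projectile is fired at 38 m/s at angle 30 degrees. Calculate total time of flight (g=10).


Given: v0 = 38 m/s, theta = 30 deg, g = 10 m/s^2
sin(30) = 1/2
Using T = 2*v0*sin(theta) / g
T = 2*38*1/2 / 10
T = 38 / 10
T = 19/5 s

19/5 s


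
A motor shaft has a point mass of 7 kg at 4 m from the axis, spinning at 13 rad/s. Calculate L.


Given: m = 7 kg, r = 4 m, omega = 13 rad/s
For a point mass: I = m*r^2
I = 7*4^2 = 7*16 = 112
L = I*omega = 112*13
L = 1456 kg*m^2/s

1456 kg*m^2/s


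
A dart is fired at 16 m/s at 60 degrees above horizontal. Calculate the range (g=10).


Given: v0 = 16 m/s, theta = 60 deg, g = 10 m/s^2
sin(2*60) = sin(120) = sqrt(3)/2
Using R = v0^2 * sin(2*theta) / g
R = 16^2 * (sqrt(3)/2) / 10
R = 256 * sqrt(3) / 20
R = 64/5*sqrt(3) m

64/5*sqrt(3) m


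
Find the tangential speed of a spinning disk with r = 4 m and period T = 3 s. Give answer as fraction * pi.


Given: radius r = 4 m, period T = 3 s
Using v = 2*pi*r / T
v = 2*pi*4 / 3
v = 8*pi / 3
v = 8/3*pi m/s

8/3*pi m/s


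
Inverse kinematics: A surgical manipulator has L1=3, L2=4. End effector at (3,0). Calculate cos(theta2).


Given: L1 = 3, L2 = 4, target (x, y) = (3, 0)
Using cos(theta2) = (x^2 + y^2 - L1^2 - L2^2) / (2*L1*L2)
x^2 + y^2 = 3^2 + 0 = 9
L1^2 + L2^2 = 9 + 16 = 25
Numerator = 9 - 25 = -16
Denominator = 2*3*4 = 24
cos(theta2) = -16/24 = -2/3

-2/3


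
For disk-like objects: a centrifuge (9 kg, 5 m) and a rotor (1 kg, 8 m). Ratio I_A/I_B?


Given: M1=9 kg, R1=5 m, M2=1 kg, R2=8 m
For a disk: I = (1/2)*M*R^2, so I_A/I_B = (M1*R1^2)/(M2*R2^2)
M1*R1^2 = 9*25 = 225
M2*R2^2 = 1*64 = 64
I_A/I_B = 225/64 = 225/64

225/64


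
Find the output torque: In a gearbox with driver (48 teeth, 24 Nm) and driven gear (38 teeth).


Given: N1 = 48, N2 = 38, T1 = 24 Nm
Using T2/T1 = N2/N1
T2 = T1 * N2 / N1
T2 = 24 * 38 / 48
T2 = 912 / 48
T2 = 19 Nm

19 Nm


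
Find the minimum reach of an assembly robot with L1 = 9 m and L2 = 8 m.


Given: L1 = 9 m, L2 = 8 m
For a 2-link planar arm, min reach = |L1 - L2| (second link folded back)
Min reach = |9 - 8|
Min reach = 1 m

1 m


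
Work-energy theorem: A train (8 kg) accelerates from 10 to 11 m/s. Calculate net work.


Given: m = 8 kg, v0 = 10 m/s, v = 11 m/s
Using W = (1/2)*m*(v^2 - v0^2)
v^2 = 11^2 = 121
v0^2 = 10^2 = 100
v^2 - v0^2 = 121 - 100 = 21
W = (1/2)*8*21 = 84 J

84 J


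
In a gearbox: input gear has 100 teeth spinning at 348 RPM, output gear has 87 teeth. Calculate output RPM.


Given: N1 = 100 teeth, w1 = 348 RPM, N2 = 87 teeth
Using N1*w1 = N2*w2
w2 = N1*w1 / N2
w2 = 100*348 / 87
w2 = 34800 / 87
w2 = 400 RPM

400 RPM


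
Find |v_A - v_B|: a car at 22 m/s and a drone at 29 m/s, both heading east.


Given: v_A = 22 m/s east, v_B = 29 m/s east
Both move in the same direction; relative speed = |v_A - v_B|
|22 - 29| = |-7|
= 7 m/s

7 m/s


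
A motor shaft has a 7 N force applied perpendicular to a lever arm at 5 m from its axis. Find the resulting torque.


Given: F = 7 N, r = 5 m, angle = 90 deg (perpendicular)
Using tau = F * r * sin(90)
sin(90) = 1
tau = 7 * 5 * 1
tau = 35 Nm

35 Nm


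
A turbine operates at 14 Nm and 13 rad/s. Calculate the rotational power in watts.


Given: tau = 14 Nm, omega = 13 rad/s
Using P = tau * omega
P = 14 * 13
P = 182 W

182 W


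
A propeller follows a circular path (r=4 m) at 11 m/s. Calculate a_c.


Given: v = 11 m/s, r = 4 m
Using a_c = v^2 / r
a_c = 11^2 / 4
a_c = 121 / 4
a_c = 121/4 m/s^2

121/4 m/s^2


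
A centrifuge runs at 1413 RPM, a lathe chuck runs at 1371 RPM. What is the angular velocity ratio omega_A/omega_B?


Given: RPM_A = 1413, RPM_B = 1371
omega = 2*pi*RPM/60, so omega_A/omega_B = RPM_A / RPM_B
omega_A/omega_B = 1413 / 1371
omega_A/omega_B = 471/457

471/457


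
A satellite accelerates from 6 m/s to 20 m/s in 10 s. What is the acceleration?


Given: initial velocity v0 = 6 m/s, final velocity v = 20 m/s, time t = 10 s
Using a = (v - v0) / t
a = (20 - 6) / 10
a = 14 / 10
a = 7/5 m/s^2

7/5 m/s^2


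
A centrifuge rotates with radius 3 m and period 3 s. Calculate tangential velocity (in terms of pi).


Given: radius r = 3 m, period T = 3 s
Using v = 2*pi*r / T
v = 2*pi*3 / 3
v = 6*pi / 3
v = 2*pi m/s

2*pi m/s


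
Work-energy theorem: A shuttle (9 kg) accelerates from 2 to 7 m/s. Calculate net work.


Given: m = 9 kg, v0 = 2 m/s, v = 7 m/s
Using W = (1/2)*m*(v^2 - v0^2)
v^2 = 7^2 = 49
v0^2 = 2^2 = 4
v^2 - v0^2 = 49 - 4 = 45
W = (1/2)*9*45 = 405/2 J

405/2 J


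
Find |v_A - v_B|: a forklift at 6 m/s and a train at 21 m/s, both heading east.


Given: v_A = 6 m/s east, v_B = 21 m/s east
Both move in the same direction; relative speed = |v_A - v_B|
|6 - 21| = |-15|
= 15 m/s

15 m/s


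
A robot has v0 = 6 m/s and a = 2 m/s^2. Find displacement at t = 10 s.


Given: v0 = 6 m/s, a = 2 m/s^2, t = 10 s
Using s = v0*t + (1/2)*a*t^2
s = 6*10 + (1/2)*2*10^2
s = 60 + (1/2)*200
s = 60 + 100
s = 160

160 m


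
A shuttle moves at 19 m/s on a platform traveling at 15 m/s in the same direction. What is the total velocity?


Given: object velocity = 19 m/s, platform velocity = 15 m/s (same direction)
Using classical velocity addition: v_total = v_object + v_platform
v_total = 19 + 15
v_total = 34 m/s

34 m/s


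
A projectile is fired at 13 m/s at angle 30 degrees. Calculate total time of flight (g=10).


Given: v0 = 13 m/s, theta = 30 deg, g = 10 m/s^2
sin(30) = 1/2
Using T = 2*v0*sin(theta) / g
T = 2*13*1/2 / 10
T = 13 / 10
T = 13/10 s

13/10 s


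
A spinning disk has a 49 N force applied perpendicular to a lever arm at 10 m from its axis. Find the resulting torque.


Given: F = 49 N, r = 10 m, angle = 90 deg (perpendicular)
Using tau = F * r * sin(90)
sin(90) = 1
tau = 49 * 10 * 1
tau = 490 Nm

490 Nm


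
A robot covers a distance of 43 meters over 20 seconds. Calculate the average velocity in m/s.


Given: distance d = 43 m, time t = 20 s
Using v = d / t
v = 43 / 20
v = 43/20 m/s

43/20 m/s


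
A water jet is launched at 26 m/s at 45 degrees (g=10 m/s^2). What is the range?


Given: v0 = 26 m/s, theta = 45 deg, g = 10 m/s^2
sin(2*45) = sin(90) = 1
Using R = v0^2 * sin(2*theta) / g
R = 26^2 * 1 / 10
R = 676 / 10
R = 338/5 m

338/5 m


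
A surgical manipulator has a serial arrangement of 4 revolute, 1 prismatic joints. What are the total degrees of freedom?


Given: serial robot with 4 revolute, 1 prismatic joints
DOF contribution per joint type: revolute=1, prismatic=1, spherical=3, fixed=0
DOF = 4*1 + 1*1
DOF = 5

5


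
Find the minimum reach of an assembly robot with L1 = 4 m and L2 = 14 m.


Given: L1 = 4 m, L2 = 14 m
For a 2-link planar arm, min reach = |L1 - L2| (second link folded back)
Min reach = |4 - 14|
Min reach = 10 m

10 m


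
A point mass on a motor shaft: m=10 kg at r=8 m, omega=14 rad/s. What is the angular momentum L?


Given: m = 10 kg, r = 8 m, omega = 14 rad/s
For a point mass: I = m*r^2
I = 10*8^2 = 10*64 = 640
L = I*omega = 640*14
L = 8960 kg*m^2/s

8960 kg*m^2/s


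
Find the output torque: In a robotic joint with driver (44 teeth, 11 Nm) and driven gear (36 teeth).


Given: N1 = 44, N2 = 36, T1 = 11 Nm
Using T2/T1 = N2/N1
T2 = T1 * N2 / N1
T2 = 11 * 36 / 44
T2 = 396 / 44
T2 = 9 Nm

9 Nm


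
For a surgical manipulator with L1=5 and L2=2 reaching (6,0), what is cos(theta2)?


Given: L1 = 5, L2 = 2, target (x, y) = (6, 0)
Using cos(theta2) = (x^2 + y^2 - L1^2 - L2^2) / (2*L1*L2)
x^2 + y^2 = 6^2 + 0 = 36
L1^2 + L2^2 = 25 + 4 = 29
Numerator = 36 - 29 = 7
Denominator = 2*5*2 = 20
cos(theta2) = 7/20 = 7/20

7/20


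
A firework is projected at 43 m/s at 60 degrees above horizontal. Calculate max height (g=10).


Given: v0 = 43 m/s, theta = 60 deg, g = 10 m/s^2
sin^2(60) = 3/4
Using H = v0^2 * sin^2(theta) / (2*g)
H = 43^2 * 3/4 / (2*10)
H = 1849 * 3/4 / 20
H = 5547/4 / 20
H = 5547/80 m

5547/80 m


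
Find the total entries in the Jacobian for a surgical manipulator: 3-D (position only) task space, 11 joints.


Given: task space dimension = 3, joints = 11
Jacobian is a 3 x 11 matrix
Total entries = rows * columns
Total = 3 * 11
Total = 33

33


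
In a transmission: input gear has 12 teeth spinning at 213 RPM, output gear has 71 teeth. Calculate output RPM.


Given: N1 = 12 teeth, w1 = 213 RPM, N2 = 71 teeth
Using N1*w1 = N2*w2
w2 = N1*w1 / N2
w2 = 12*213 / 71
w2 = 2556 / 71
w2 = 36 RPM

36 RPM


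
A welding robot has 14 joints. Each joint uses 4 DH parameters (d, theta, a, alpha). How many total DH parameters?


Given: 14 joints, 4 DH parameters per joint (d, theta, a, alpha)
Total DH parameters = number_of_joints * 4
Total = 14 * 4
Total = 56

56


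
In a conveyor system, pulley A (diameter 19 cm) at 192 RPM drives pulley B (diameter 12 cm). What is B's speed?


Given: D1 = 19 cm, w1 = 192 RPM, D2 = 12 cm
Using D1*w1 = D2*w2
w2 = D1*w1 / D2
w2 = 19*192 / 12
w2 = 3648 / 12
w2 = 304 RPM

304 RPM


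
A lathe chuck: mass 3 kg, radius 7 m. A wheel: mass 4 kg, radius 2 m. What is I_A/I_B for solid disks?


Given: M1=3 kg, R1=7 m, M2=4 kg, R2=2 m
For a disk: I = (1/2)*M*R^2, so I_A/I_B = (M1*R1^2)/(M2*R2^2)
M1*R1^2 = 3*49 = 147
M2*R2^2 = 4*4 = 16
I_A/I_B = 147/16 = 147/16

147/16


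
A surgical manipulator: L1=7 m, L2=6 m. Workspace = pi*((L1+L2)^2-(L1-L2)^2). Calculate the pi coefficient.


Given: L1 = 7, L2 = 6
(L1+L2)^2 = (13)^2 = 169
(L1-L2)^2 = (1)^2 = 1
Difference = 169 - 1 = 168
This equals 4*L1*L2 = 4*7*6 = 168
Workspace area = 168*pi

168


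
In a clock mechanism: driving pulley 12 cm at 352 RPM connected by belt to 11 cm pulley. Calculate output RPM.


Given: D1 = 12 cm, w1 = 352 RPM, D2 = 11 cm
Using D1*w1 = D2*w2
w2 = D1*w1 / D2
w2 = 12*352 / 11
w2 = 4224 / 11
w2 = 384 RPM

384 RPM


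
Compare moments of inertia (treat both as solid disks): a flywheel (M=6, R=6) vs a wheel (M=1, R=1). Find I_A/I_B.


Given: M1=6 kg, R1=6 m, M2=1 kg, R2=1 m
For a disk: I = (1/2)*M*R^2, so I_A/I_B = (M1*R1^2)/(M2*R2^2)
M1*R1^2 = 6*36 = 216
M2*R2^2 = 1*1 = 1
I_A/I_B = 216/1 = 216

216


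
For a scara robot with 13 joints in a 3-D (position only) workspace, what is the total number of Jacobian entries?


Given: task space dimension = 3, joints = 13
Jacobian is a 3 x 13 matrix
Total entries = rows * columns
Total = 3 * 13
Total = 39

39


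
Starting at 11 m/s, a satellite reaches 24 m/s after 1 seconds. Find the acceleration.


Given: initial velocity v0 = 11 m/s, final velocity v = 24 m/s, time t = 1 s
Using a = (v - v0) / t
a = (24 - 11) / 1
a = 13 / 1
a = 13 m/s^2

13 m/s^2


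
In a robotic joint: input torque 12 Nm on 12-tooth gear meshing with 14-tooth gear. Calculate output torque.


Given: N1 = 12, N2 = 14, T1 = 12 Nm
Using T2/T1 = N2/N1
T2 = T1 * N2 / N1
T2 = 12 * 14 / 12
T2 = 168 / 12
T2 = 14 Nm

14 Nm


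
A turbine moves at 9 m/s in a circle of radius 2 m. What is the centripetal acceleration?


Given: v = 9 m/s, r = 2 m
Using a_c = v^2 / r
a_c = 9^2 / 2
a_c = 81 / 2
a_c = 81/2 m/s^2

81/2 m/s^2


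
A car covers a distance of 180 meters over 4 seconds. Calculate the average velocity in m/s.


Given: distance d = 180 m, time t = 4 s
Using v = d / t
v = 180 / 4
v = 45 m/s

45 m/s


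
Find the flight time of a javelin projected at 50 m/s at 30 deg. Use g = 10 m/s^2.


Given: v0 = 50 m/s, theta = 30 deg, g = 10 m/s^2
sin(30) = 1/2
Using T = 2*v0*sin(theta) / g
T = 2*50*1/2 / 10
T = 50 / 10
T = 5 s

5 s


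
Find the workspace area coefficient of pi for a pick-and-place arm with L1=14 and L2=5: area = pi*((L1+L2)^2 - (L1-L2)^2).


Given: L1 = 14, L2 = 5
(L1+L2)^2 = (19)^2 = 361
(L1-L2)^2 = (9)^2 = 81
Difference = 361 - 81 = 280
This equals 4*L1*L2 = 4*14*5 = 280
Workspace area = 280*pi

280


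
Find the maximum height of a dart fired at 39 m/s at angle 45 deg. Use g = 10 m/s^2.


Given: v0 = 39 m/s, theta = 45 deg, g = 10 m/s^2
sin^2(45) = 1/2
Using H = v0^2 * sin^2(theta) / (2*g)
H = 39^2 * 1/2 / (2*10)
H = 1521 * 1/2 / 20
H = 1521/2 / 20
H = 1521/40 m

1521/40 m


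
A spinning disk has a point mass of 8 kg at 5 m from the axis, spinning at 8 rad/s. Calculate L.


Given: m = 8 kg, r = 5 m, omega = 8 rad/s
For a point mass: I = m*r^2
I = 8*5^2 = 8*25 = 200
L = I*omega = 200*8
L = 1600 kg*m^2/s

1600 kg*m^2/s


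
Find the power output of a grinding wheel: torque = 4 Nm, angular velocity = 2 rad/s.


Given: tau = 4 Nm, omega = 2 rad/s
Using P = tau * omega
P = 4 * 2
P = 8 W

8 W


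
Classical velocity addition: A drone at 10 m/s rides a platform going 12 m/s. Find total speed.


Given: object velocity = 10 m/s, platform velocity = 12 m/s (same direction)
Using classical velocity addition: v_total = v_object + v_platform
v_total = 10 + 12
v_total = 22 m/s

22 m/s


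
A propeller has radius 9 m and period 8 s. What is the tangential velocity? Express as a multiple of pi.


Given: radius r = 9 m, period T = 8 s
Using v = 2*pi*r / T
v = 2*pi*9 / 8
v = 18*pi / 8
v = 9/4*pi m/s

9/4*pi m/s


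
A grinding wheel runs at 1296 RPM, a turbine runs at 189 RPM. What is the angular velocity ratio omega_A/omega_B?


Given: RPM_A = 1296, RPM_B = 189
omega = 2*pi*RPM/60, so omega_A/omega_B = RPM_A / RPM_B
omega_A/omega_B = 1296 / 189
omega_A/omega_B = 48/7

48/7


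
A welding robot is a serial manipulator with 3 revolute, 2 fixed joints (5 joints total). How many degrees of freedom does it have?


Given: serial robot with 3 revolute, 2 fixed joints
DOF contribution per joint type: revolute=1, prismatic=1, spherical=3, fixed=0
DOF = 3*1 + 2*0
DOF = 3

3


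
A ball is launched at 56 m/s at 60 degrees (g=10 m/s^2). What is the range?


Given: v0 = 56 m/s, theta = 60 deg, g = 10 m/s^2
sin(2*60) = sin(120) = sqrt(3)/2
Using R = v0^2 * sin(2*theta) / g
R = 56^2 * (sqrt(3)/2) / 10
R = 3136 * sqrt(3) / 20
R = 784/5*sqrt(3) m

784/5*sqrt(3) m


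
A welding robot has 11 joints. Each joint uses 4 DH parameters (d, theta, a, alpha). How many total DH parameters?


Given: 11 joints, 4 DH parameters per joint (d, theta, a, alpha)
Total DH parameters = number_of_joints * 4
Total = 11 * 4
Total = 44

44


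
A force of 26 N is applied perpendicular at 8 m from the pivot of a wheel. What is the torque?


Given: F = 26 N, r = 8 m, angle = 90 deg (perpendicular)
Using tau = F * r * sin(90)
sin(90) = 1
tau = 26 * 8 * 1
tau = 208 Nm

208 Nm


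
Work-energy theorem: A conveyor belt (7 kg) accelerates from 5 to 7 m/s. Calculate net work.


Given: m = 7 kg, v0 = 5 m/s, v = 7 m/s
Using W = (1/2)*m*(v^2 - v0^2)
v^2 = 7^2 = 49
v0^2 = 5^2 = 25
v^2 - v0^2 = 49 - 25 = 24
W = (1/2)*7*24 = 84 J

84 J


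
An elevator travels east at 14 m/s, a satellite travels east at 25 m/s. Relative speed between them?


Given: v_A = 14 m/s east, v_B = 25 m/s east
Both move in the same direction; relative speed = |v_A - v_B|
|14 - 25| = |-11|
= 11 m/s

11 m/s


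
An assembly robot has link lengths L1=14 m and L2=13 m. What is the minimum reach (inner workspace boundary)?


Given: L1 = 14 m, L2 = 13 m
For a 2-link planar arm, min reach = |L1 - L2| (second link folded back)
Min reach = |14 - 13|
Min reach = 1 m

1 m


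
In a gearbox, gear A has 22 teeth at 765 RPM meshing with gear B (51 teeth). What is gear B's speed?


Given: N1 = 22 teeth, w1 = 765 RPM, N2 = 51 teeth
Using N1*w1 = N2*w2
w2 = N1*w1 / N2
w2 = 22*765 / 51
w2 = 16830 / 51
w2 = 330 RPM

330 RPM


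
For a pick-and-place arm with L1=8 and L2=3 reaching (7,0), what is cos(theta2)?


Given: L1 = 8, L2 = 3, target (x, y) = (7, 0)
Using cos(theta2) = (x^2 + y^2 - L1^2 - L2^2) / (2*L1*L2)
x^2 + y^2 = 7^2 + 0 = 49
L1^2 + L2^2 = 64 + 9 = 73
Numerator = 49 - 73 = -24
Denominator = 2*8*3 = 48
cos(theta2) = -24/48 = -1/2

-1/2


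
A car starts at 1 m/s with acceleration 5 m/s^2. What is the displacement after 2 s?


Given: v0 = 1 m/s, a = 5 m/s^2, t = 2 s
Using s = v0*t + (1/2)*a*t^2
s = 1*2 + (1/2)*5*2^2
s = 2 + (1/2)*20
s = 2 + 10
s = 12

12 m


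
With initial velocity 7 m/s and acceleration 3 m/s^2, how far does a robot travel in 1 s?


Given: v0 = 7 m/s, a = 3 m/s^2, t = 1 s
Using s = v0*t + (1/2)*a*t^2
s = 7*1 + (1/2)*3*1^2
s = 7 + (1/2)*3
s = 7 + 3/2
s = 17/2

17/2 m


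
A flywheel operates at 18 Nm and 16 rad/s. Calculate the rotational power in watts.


Given: tau = 18 Nm, omega = 16 rad/s
Using P = tau * omega
P = 18 * 16
P = 288 W

288 W


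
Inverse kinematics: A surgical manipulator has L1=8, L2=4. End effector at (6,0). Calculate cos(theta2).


Given: L1 = 8, L2 = 4, target (x, y) = (6, 0)
Using cos(theta2) = (x^2 + y^2 - L1^2 - L2^2) / (2*L1*L2)
x^2 + y^2 = 6^2 + 0 = 36
L1^2 + L2^2 = 64 + 16 = 80
Numerator = 36 - 80 = -44
Denominator = 2*8*4 = 64
cos(theta2) = -44/64 = -11/16

-11/16


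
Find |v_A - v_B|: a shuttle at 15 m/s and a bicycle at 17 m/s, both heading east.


Given: v_A = 15 m/s east, v_B = 17 m/s east
Both move in the same direction; relative speed = |v_A - v_B|
|15 - 17| = |-2|
= 2 m/s

2 m/s


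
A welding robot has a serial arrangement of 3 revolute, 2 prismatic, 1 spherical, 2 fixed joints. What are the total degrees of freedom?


Given: serial robot with 3 revolute, 2 prismatic, 1 spherical, 2 fixed joints
DOF contribution per joint type: revolute=1, prismatic=1, spherical=3, fixed=0
DOF = 3*1 + 2*1 + 1*3 + 2*0
DOF = 8

8


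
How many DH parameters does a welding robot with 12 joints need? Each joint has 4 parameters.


Given: 12 joints, 4 DH parameters per joint (d, theta, a, alpha)
Total DH parameters = number_of_joints * 4
Total = 12 * 4
Total = 48

48


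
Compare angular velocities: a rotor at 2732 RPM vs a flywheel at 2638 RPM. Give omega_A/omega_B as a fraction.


Given: RPM_A = 2732, RPM_B = 2638
omega = 2*pi*RPM/60, so omega_A/omega_B = RPM_A / RPM_B
omega_A/omega_B = 2732 / 2638
omega_A/omega_B = 1366/1319

1366/1319


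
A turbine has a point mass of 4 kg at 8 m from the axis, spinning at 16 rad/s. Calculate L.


Given: m = 4 kg, r = 8 m, omega = 16 rad/s
For a point mass: I = m*r^2
I = 4*8^2 = 4*64 = 256
L = I*omega = 256*16
L = 4096 kg*m^2/s

4096 kg*m^2/s


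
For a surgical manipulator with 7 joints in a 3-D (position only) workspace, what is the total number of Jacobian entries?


Given: task space dimension = 3, joints = 7
Jacobian is a 3 x 7 matrix
Total entries = rows * columns
Total = 3 * 7
Total = 21

21


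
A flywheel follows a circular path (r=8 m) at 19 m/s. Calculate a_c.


Given: v = 19 m/s, r = 8 m
Using a_c = v^2 / r
a_c = 19^2 / 8
a_c = 361 / 8
a_c = 361/8 m/s^2

361/8 m/s^2


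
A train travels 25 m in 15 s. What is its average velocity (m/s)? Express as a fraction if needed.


Given: distance d = 25 m, time t = 15 s
Using v = d / t
v = 25 / 15
v = 5/3 m/s

5/3 m/s


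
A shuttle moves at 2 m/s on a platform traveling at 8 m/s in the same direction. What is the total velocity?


Given: object velocity = 2 m/s, platform velocity = 8 m/s (same direction)
Using classical velocity addition: v_total = v_object + v_platform
v_total = 2 + 8
v_total = 10 m/s

10 m/s


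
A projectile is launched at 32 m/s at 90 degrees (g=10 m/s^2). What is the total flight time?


Given: v0 = 32 m/s, theta = 90 deg, g = 10 m/s^2
sin(90) = 1
Using T = 2*v0*sin(theta) / g
T = 2*32*1 / 10
T = 64 / 10
T = 32/5 s

32/5 s
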